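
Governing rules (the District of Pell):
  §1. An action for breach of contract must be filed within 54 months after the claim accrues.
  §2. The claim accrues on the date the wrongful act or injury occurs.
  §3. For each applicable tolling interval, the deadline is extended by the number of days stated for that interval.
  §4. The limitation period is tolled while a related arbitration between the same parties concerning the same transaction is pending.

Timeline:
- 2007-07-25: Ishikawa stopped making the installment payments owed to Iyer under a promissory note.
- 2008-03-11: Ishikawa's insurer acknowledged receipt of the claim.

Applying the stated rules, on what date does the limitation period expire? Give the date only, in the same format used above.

2012-01-25

The claim accrued on 2007-07-25, when the wrongful act occurred.
Adding the 54 months base period to 2007-07-25 gives a deadline of 2012-01-25, before any tolling.
None of the other events listed affects the running of the period under the stated rules.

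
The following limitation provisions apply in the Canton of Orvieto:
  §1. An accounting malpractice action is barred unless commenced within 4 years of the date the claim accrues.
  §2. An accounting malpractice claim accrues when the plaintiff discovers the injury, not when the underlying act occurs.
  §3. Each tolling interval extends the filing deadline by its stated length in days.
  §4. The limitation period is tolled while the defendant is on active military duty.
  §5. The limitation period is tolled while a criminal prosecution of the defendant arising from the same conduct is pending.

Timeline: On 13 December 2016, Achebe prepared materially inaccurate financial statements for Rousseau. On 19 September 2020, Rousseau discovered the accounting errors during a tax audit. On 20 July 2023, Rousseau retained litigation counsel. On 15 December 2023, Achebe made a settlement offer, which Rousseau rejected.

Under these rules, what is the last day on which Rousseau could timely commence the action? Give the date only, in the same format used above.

Accrual is tied to discovery, so the period began on 19 September 2020 rather than on 13 December 2016 when the act occurred.
The untolled deadline — 4 years after 19 September 2020 — is 19 September 2024.
None of the other events listed affects the running of the period under the stated rules.

19 September 2024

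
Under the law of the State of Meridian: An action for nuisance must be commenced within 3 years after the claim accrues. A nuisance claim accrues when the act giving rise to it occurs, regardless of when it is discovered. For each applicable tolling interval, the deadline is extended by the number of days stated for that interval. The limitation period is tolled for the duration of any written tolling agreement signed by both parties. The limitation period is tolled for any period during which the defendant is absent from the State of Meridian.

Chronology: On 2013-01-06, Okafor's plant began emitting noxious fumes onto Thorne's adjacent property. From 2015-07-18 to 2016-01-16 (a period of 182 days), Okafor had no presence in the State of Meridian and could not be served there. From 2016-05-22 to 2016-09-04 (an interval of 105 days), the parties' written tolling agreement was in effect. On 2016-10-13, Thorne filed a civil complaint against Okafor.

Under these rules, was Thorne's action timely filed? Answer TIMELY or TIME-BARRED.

TIMELY

The claim accrued on 2013-01-06, the date of the act.
3 years from 2013-01-06 is 2016-01-06.
Because the defendant's absence from the jurisdiction ran from 2015-07-18 to 2016-01-16, the deadline is extended by 182 days to 2016-07-06.
The written tolling agreement from 2016-05-22 to 2016-09-04 tolled the period for 105 days, extending the deadline to 2016-10-19.
Thorne filed on 2016-10-13, before the 2016-10-19 deadline, so the action is timely.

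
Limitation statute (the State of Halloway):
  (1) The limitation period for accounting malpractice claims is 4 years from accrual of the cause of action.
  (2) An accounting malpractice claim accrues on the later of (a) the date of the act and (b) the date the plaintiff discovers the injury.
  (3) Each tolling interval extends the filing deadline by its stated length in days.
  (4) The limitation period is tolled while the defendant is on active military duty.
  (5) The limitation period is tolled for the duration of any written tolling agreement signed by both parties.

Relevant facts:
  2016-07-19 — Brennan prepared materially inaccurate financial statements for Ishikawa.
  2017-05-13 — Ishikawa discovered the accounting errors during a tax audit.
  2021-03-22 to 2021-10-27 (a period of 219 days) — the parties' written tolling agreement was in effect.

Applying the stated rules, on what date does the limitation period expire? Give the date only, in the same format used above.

Taking the later of the act (2016-07-19) and discovery (2017-05-13), the claim accrued on 2017-05-13.
4 years from 2017-05-13 is 2021-05-13.
The period was tolled for 219 days by the written tolling agreement (2021-03-22 to 2021-10-27), pushing the deadline to 2021-12-18.

2021-12-18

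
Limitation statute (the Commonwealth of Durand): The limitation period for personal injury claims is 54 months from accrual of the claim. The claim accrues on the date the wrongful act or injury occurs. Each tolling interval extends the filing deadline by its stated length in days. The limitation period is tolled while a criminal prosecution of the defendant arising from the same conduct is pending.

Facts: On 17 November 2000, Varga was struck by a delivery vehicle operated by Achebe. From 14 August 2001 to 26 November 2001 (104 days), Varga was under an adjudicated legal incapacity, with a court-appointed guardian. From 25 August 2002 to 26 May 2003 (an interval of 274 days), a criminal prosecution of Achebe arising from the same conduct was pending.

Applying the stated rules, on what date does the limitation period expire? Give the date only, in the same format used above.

The claim accrued on 17 November 2000, when the wrongful act occurred.
Adding the 54 months base period to 17 November 2000 gives a deadline of 17 May 2005, before any tolling.
The period was tolled for 274 days by the pending criminal prosecution (25 August 2002 to 26 May 2003), pushing the deadline to 15 February 2006.
The plaintiff's legal incapacity from 14 August 2001 to 26 November 2001 does not toll the period, because no stated rule makes the plaintiff's incapacity a tolling event.

15 February 2006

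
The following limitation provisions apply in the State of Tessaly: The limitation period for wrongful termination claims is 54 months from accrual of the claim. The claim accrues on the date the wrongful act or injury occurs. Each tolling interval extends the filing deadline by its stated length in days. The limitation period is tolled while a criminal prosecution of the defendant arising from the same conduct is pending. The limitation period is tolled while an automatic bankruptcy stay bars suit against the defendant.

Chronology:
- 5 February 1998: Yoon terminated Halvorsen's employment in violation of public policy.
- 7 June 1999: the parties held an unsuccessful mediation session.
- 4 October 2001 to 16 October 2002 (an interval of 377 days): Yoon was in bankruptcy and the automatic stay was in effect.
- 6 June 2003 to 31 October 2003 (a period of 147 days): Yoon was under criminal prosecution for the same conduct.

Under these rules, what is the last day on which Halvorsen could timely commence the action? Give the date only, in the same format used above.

The claim accrued on 5 February 1998, the date of the act.
The untolled deadline — 54 months after 5 February 1998 — is 5 August 2002.
The period was tolled for 377 days by the automatic bankruptcy stay (4 October 2001 to 16 October 2002), pushing the deadline to 17 August 2003.
Because the pending criminal prosecution ran from 6 June 2003 to 31 October 2003, the deadline is extended by 147 days to 11 January 2004.
The other events in the timeline have no effect on the limitation period under the stated rules.

11 January 2004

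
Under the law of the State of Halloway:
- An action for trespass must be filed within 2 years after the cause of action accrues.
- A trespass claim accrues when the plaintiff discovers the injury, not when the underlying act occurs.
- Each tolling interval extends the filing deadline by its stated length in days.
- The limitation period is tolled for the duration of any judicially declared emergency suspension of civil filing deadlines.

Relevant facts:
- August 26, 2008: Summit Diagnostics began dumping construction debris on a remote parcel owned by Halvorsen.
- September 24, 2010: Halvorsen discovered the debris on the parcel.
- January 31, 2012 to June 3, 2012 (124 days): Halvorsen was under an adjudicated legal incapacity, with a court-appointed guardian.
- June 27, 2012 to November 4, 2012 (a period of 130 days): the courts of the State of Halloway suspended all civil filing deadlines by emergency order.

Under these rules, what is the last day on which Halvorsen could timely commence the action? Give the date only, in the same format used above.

The claim did not accrue until Halvorsen discovered the injury on September 24, 2010; the August 26, 2008 act date does not start the clock under the stated rule.
2 years from September 24, 2010 is September 24, 2012.
The period was tolled for 130 days by the emergency suspension of filing deadlines (June 27, 2012 to November 4, 2012), pushing the deadline to February 1, 2013.
Although the plaintiff's incapacity ran from January 31, 2012 to June 3, 2012, the stated rules do not make that a tolling event, so it is disregarded.

February 1, 2013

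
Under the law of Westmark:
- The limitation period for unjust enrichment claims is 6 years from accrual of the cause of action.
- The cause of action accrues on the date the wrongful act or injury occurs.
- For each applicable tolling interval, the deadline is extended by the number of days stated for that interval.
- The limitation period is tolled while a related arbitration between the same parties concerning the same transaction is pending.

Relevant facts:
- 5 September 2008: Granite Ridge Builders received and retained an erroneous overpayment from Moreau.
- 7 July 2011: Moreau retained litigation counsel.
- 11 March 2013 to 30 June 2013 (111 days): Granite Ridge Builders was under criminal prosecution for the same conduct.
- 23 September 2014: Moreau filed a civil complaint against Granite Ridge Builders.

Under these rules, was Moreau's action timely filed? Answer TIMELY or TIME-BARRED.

TIME-BARRED

The limitation period began to run on 5 September 2008.
Adding the 6 years base period to 5 September 2008 gives a deadline of 5 September 2014, before any tolling.
Although a criminal prosecution ran from 11 March 2013 to 30 June 2013, the stated rules do not make that a tolling event, so it is disregarded.
Nothing else in the chronology tolls or restarts the period.
The 23 September 2014 filing falls after the 5 September 2014 deadline; the claim is time-barred.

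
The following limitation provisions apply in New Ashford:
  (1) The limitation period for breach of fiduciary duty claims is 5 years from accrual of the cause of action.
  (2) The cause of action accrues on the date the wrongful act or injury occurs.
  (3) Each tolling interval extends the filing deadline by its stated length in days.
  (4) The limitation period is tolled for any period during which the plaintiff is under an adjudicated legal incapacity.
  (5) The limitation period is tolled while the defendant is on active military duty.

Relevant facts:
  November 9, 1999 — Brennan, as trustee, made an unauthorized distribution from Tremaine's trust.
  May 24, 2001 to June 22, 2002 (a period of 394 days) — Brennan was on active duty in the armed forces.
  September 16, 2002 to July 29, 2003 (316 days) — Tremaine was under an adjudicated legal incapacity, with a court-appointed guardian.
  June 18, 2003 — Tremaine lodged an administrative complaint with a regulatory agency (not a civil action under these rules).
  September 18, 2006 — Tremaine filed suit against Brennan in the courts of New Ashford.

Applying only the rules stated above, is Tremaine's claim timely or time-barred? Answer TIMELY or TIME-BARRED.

TIMELY

The claim accrued on November 9, 1999, when the wrongful act occurred.
The untolled deadline — 5 years after November 9, 1999 — is November 9, 2004.
Because the defendant's active military service ran from May 24, 2001 to June 22, 2002, the deadline is extended by 394 days to December 8, 2005.
The plaintiff's legal incapacity from September 16, 2002 to July 29, 2003 tolled the period for 316 days, extending the deadline to October 20, 2006.
The other events in the timeline have no effect on the limitation period under the stated rules.
The September 18, 2006 filing precedes the October 20, 2006 deadline; the claim is timely.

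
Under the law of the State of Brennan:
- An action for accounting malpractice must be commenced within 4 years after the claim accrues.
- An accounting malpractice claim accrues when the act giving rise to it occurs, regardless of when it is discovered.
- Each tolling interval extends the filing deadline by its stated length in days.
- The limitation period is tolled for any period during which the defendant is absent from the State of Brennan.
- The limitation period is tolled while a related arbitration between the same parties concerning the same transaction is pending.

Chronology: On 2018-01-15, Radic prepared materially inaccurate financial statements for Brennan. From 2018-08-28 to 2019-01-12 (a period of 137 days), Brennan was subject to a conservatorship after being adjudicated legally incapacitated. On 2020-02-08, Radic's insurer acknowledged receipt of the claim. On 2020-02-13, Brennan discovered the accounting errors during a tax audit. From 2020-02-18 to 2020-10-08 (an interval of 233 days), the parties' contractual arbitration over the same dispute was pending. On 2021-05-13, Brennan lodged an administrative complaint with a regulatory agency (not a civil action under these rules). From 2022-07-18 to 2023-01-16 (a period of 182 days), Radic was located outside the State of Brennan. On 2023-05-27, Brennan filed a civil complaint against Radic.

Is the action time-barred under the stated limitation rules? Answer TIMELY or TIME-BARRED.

TIME-BARRED

The claim accrued on 2018-01-15, when the wrongful act occurred; under the stated occurrence rule the 2020-02-13 discovery does not delay accrual.
Adding the 4 years base period to 2018-01-15 gives a deadline of 2022-01-15, before any tolling.
The pending related arbitration from 2020-02-18 to 2020-10-08 tolled the period for 233 days, extending the deadline to 2022-09-05.
Because the defendant's absence from the jurisdiction ran from 2022-07-18 to 2023-01-16, the deadline is extended by 182 days to 2023-03-06.
No stated provision tolls the period for the plaintiff's incapacity, so the interval from 2018-08-28 to 2019-01-12 has no effect on the deadline.
None of the other events listed affects the running of the period under the stated rules.
Filing on 2023-05-27 missed the 2023-03-06 deadline — the action is time-barred.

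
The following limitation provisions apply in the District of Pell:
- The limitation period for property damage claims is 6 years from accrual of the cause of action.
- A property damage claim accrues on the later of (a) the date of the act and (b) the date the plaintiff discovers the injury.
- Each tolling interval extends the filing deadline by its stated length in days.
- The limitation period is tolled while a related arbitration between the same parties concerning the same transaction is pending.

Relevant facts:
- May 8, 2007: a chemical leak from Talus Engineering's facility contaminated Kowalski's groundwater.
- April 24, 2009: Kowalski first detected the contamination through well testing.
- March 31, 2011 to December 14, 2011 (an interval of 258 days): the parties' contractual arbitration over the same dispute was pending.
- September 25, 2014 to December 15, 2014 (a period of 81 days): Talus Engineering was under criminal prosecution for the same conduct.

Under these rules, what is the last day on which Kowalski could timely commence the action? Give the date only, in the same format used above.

January 7, 2016

The claim accrued on April 24, 2009 — the later of the May 8, 2007 act and the April 24, 2009 discovery.
Adding the 6 years base period to April 24, 2009 gives a deadline of April 24, 2015, before any tolling.
Because the pending related arbitration ran from March 31, 2011 to December 14, 2011, the deadline is extended by 258 days to January 7, 2016.
Although a criminal prosecution ran from September 25, 2014 to December 15, 2014, the stated rules do not make that a tolling event, so it is disregarded.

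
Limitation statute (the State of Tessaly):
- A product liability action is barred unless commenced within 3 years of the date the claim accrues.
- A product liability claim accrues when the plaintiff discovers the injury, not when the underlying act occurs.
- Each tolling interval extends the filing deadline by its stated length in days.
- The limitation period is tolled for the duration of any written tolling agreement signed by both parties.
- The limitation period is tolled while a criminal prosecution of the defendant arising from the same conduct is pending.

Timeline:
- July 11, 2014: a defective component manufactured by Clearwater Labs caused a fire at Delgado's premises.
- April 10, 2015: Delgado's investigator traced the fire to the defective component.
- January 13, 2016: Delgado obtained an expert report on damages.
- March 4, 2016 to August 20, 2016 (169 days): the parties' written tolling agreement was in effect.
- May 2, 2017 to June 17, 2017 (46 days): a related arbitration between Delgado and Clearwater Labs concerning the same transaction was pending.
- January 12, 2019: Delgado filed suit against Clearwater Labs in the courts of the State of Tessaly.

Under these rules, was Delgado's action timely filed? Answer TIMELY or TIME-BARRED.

Under the discovery rule, the claim accrued on April 10, 2015, when Delgado discovered the injury — not on the July 11, 2014 date of the underlying act.
The untolled deadline — 3 years after April 10, 2015 — is April 10, 2018.
The period was tolled for 169 days by the written tolling agreement (March 4, 2016 to August 20, 2016), pushing the deadline to September 26, 2018.
Although a pending arbitration ran from May 2, 2017 to June 17, 2017, the stated rules do not make that a tolling event, so it is disregarded.
The other events in the timeline have no effect on the limitation period under the stated rules.
The January 12, 2019 filing falls after the September 26, 2018 deadline; the claim is time-barred.

TIME-BARRED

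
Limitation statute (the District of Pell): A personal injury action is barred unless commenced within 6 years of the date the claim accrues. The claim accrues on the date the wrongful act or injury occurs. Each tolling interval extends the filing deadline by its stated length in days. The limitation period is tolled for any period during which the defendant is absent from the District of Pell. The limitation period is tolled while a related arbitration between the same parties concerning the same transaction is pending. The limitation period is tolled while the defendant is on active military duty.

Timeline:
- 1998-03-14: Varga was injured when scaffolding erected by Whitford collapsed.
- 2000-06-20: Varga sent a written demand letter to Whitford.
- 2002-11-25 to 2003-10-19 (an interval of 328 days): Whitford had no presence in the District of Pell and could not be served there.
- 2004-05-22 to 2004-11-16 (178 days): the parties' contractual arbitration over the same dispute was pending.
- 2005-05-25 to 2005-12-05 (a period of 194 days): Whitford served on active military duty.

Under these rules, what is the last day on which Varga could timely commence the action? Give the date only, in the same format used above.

2006-02-12

The claim accrued on 1998-03-14, the date of the act.
6 years from 1998-03-14 is 2004-03-14.
Because the defendant's absence from the jurisdiction ran from 2002-11-25 to 2003-10-19, the deadline is extended by 328 days to 2005-02-05.
The period was tolled for 178 days by the pending related arbitration (2004-05-22 to 2004-11-16), pushing the deadline to 2005-08-02.
The period was tolled for 194 days by the defendant's active military service (2005-05-25 to 2005-12-05), pushing the deadline to 2006-02-12.
Nothing else in the chronology tolls or restarts the period.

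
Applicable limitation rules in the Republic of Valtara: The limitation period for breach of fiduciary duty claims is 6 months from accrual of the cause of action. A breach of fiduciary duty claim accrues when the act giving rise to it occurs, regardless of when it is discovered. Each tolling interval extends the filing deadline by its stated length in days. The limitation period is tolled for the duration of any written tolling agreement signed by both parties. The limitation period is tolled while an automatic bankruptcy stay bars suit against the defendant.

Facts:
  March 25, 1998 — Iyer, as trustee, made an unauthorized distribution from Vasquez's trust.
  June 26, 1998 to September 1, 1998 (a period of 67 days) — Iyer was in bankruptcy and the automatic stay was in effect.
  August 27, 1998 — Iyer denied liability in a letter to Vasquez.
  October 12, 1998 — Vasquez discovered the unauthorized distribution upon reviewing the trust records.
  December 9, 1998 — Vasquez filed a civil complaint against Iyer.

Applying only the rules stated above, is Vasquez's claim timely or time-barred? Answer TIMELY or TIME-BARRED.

Accrual is governed by the date of the act, so the period began to run on March 25, 1998; the later discovery on October 12, 1998 is irrelevant under the stated rule.
6 months from March 25, 1998 is September 25, 1998.
Because the automatic bankruptcy stay ran from June 26, 1998 to September 1, 1998, the deadline is extended by 67 days to December 1, 1998.
Nothing else in the chronology tolls or restarts the period.
Filing on December 9, 1998 missed the December 1, 1998 deadline — the action is time-barred.

TIME-BARRED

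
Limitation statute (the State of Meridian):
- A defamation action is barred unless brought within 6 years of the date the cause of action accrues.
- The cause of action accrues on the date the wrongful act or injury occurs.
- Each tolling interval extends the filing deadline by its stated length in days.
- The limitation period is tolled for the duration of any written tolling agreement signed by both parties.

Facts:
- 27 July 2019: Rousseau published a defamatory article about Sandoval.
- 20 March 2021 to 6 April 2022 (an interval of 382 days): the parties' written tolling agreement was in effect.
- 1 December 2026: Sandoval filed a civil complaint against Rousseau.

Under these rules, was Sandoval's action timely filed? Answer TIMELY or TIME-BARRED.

The limitation period began to run on 27 July 2019.
6 years from 27 July 2019 is 27 July 2025.
The written tolling agreement from 20 March 2021 to 6 April 2022 tolled the period for 382 days, extending the deadline to 13 August 2026.
The 1 December 2026 filing falls after the 13 August 2026 deadline; the claim is time-barred.

TIME-BARRED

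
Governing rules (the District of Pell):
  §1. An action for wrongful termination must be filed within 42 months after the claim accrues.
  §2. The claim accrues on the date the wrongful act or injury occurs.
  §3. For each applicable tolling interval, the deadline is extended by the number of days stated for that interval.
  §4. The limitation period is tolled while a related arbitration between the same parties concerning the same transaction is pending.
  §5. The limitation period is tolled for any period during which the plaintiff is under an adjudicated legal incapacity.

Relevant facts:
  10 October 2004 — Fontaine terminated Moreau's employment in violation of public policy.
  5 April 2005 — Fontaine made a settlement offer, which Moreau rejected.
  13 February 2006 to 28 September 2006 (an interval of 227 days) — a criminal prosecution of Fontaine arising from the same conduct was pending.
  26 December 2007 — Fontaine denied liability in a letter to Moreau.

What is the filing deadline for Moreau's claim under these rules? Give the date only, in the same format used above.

10 April 2008

The claim accrued on 10 October 2004, the date of the act.
Adding the 42 months base period to 10 October 2004 gives a deadline of 10 April 2008, before any tolling.
The pending criminal prosecution from 13 February 2006 to 28 September 2006 does not toll the period, because no stated rule makes a criminal prosecution a tolling event.
Nothing else in the chronology tolls or restarts the period.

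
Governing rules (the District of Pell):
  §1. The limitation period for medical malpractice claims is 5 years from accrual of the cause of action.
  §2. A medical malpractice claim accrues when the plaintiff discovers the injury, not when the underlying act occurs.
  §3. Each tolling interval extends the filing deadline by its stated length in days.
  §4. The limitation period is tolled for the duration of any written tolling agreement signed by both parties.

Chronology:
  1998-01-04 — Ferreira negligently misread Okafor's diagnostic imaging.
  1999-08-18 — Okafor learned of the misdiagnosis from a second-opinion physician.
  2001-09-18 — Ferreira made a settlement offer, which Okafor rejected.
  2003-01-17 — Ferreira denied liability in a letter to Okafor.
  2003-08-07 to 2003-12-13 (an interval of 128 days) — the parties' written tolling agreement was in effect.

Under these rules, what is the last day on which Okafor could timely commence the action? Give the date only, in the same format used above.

The claim did not accrue until Okafor discovered the injury on 1999-08-18; the 1998-01-04 act date does not start the clock under the stated rule.
Adding the 5 years base period to 1999-08-18 gives a deadline of 2004-08-18, before any tolling.
The period was tolled for 128 days by the written tolling agreement (2003-08-07 to 2003-12-13), pushing the deadline to 2004-12-24.
Nothing else in the chronology tolls or restarts the period.

2004-12-24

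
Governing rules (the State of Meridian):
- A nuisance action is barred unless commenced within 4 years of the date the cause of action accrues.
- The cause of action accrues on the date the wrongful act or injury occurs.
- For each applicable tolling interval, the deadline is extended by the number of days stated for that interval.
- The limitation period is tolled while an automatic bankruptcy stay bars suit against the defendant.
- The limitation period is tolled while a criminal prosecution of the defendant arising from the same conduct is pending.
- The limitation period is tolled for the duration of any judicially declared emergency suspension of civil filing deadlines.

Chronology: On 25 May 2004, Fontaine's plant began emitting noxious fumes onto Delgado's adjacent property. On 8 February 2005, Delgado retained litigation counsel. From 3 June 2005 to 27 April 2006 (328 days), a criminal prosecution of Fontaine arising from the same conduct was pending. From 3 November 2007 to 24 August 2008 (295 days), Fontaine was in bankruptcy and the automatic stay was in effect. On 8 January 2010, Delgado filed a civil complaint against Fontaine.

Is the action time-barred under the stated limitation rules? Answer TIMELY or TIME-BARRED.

TIMELY

The claim accrued on 25 May 2004, when the wrongful act occurred.
Adding the 4 years base period to 25 May 2004 gives a deadline of 25 May 2008, before any tolling.
Because the pending criminal prosecution ran from 3 June 2005 to 27 April 2006, the deadline is extended by 328 days to 18 April 2009.
The period was tolled for 295 days by the automatic bankruptcy stay (3 November 2007 to 24 August 2008), pushing the deadline to 7 February 2010.
The other events in the timeline have no effect on the limitation period under the stated rules.
The 8 January 2010 filing precedes the 7 February 2010 deadline; the claim is timely.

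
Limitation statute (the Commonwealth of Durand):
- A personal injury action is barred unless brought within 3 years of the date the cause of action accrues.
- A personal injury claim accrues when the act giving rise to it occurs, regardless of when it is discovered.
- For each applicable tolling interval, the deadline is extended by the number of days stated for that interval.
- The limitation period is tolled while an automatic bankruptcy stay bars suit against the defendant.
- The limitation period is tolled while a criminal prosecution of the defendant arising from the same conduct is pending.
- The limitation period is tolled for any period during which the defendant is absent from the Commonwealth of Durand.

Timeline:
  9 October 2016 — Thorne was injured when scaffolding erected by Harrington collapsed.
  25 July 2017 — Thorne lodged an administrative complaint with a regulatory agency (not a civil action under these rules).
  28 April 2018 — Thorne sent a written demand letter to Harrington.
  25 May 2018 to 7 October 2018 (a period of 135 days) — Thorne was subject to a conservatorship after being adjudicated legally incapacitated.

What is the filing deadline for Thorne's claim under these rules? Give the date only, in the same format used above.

The limitation period began to run on 9 October 2016.
The untolled deadline — 3 years after 9 October 2016 — is 9 October 2019.
No stated provision tolls the period for the plaintiff's incapacity, so the interval from 25 May 2018 to 7 October 2018 has no effect on the deadline.
Nothing else in the chronology tolls or restarts the period.

9 October 2019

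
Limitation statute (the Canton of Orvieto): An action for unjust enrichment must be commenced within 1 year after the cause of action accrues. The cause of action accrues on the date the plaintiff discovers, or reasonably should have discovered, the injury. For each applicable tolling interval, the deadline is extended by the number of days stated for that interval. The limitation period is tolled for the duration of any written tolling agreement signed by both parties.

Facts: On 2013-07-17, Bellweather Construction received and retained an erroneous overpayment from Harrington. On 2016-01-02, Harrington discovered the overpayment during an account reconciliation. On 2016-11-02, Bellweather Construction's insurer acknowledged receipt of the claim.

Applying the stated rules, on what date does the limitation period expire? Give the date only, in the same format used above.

2017-01-02

Accrual is tied to discovery, so the period began on 2016-01-02 rather than on 2013-07-17 when the act occurred.
The untolled deadline — 1 year after 2016-01-02 — is 2017-01-02.
The other events in the timeline have no effect on the limitation period under the stated rules.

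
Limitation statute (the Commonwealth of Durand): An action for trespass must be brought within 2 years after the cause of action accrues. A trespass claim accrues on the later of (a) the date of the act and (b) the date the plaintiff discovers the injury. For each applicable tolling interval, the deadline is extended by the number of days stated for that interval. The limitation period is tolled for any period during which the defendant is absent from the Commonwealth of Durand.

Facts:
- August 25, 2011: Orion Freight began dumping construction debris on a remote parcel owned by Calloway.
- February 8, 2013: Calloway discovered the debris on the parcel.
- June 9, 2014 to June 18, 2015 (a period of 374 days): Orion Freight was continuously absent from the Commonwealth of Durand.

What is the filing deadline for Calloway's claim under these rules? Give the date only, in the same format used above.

Taking the later of the act (August 25, 2011) and discovery (February 8, 2013), the claim accrued on February 8, 2013.
The untolled deadline — 2 years after February 8, 2013 — is February 8, 2015.
Because the defendant's absence from the jurisdiction ran from June 9, 2014 to June 18, 2015, the deadline is extended by 374 days to February 17, 2016.

February 17, 2016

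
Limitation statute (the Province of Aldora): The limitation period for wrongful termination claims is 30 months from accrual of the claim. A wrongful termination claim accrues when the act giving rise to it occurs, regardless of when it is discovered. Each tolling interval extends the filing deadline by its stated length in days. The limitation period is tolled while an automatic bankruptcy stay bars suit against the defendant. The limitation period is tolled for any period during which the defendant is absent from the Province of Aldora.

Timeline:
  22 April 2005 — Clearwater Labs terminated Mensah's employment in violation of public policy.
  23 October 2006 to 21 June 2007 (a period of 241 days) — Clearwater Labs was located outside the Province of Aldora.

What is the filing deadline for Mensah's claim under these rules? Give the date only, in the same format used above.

The claim accrued on 22 April 2005, the date of the act.
The untolled deadline — 30 months after 22 April 2005 — is 22 October 2007.
The period was tolled for 241 days by the defendant's absence from the jurisdiction (23 October 2006 to 21 June 2007), pushing the deadline to 19 June 2008.

19 June 2008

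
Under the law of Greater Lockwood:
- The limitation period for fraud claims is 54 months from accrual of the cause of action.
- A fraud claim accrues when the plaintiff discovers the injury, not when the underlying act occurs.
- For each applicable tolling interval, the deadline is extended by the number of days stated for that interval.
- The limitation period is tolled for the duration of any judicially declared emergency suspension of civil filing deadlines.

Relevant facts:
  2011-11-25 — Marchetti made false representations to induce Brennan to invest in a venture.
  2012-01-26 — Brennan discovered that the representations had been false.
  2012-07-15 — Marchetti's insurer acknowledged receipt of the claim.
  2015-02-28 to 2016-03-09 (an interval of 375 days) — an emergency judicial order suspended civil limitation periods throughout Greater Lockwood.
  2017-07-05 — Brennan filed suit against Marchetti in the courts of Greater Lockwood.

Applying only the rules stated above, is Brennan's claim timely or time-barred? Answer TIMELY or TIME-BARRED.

The claim did not accrue until Brennan discovered the injury on 2012-01-26; the 2011-11-25 act date does not start the clock under the stated rule.
The untolled deadline — 54 months after 2012-01-26 — is 2016-07-26.
Because the emergency suspension of filing deadlines ran from 2015-02-28 to 2016-03-09, the deadline is extended by 375 days to 2017-08-05.
The other events in the timeline have no effect on the limitation period under the stated rules.
Filing on 2017-07-05 beat the 2017-08-05 deadline — the action is timely.

TIMELY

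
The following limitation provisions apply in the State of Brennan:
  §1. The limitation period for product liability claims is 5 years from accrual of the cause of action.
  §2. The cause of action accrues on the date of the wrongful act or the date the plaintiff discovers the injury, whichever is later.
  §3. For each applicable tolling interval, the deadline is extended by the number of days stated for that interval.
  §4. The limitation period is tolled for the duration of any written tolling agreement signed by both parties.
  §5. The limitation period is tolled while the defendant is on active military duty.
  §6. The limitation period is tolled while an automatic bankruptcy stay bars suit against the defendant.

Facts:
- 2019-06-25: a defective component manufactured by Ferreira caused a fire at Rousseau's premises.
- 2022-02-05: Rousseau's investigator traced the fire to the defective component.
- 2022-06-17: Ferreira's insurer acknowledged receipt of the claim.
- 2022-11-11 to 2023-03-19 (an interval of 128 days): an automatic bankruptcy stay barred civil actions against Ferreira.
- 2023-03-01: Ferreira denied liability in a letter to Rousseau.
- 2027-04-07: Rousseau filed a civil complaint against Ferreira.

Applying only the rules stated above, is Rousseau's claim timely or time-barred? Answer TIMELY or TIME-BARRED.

TIMELY

Taking the later of the act (2019-06-25) and discovery (2022-02-05), the claim accrued on 2022-02-05.
5 years from 2022-02-05 is 2027-02-05.
The period was tolled for 128 days by the automatic bankruptcy stay (2022-11-11 to 2023-03-19), pushing the deadline to 2027-06-13.
Nothing else in the chronology tolls or restarts the period.
The 2027-04-07 filing precedes the 2027-06-13 deadline; the claim is timely.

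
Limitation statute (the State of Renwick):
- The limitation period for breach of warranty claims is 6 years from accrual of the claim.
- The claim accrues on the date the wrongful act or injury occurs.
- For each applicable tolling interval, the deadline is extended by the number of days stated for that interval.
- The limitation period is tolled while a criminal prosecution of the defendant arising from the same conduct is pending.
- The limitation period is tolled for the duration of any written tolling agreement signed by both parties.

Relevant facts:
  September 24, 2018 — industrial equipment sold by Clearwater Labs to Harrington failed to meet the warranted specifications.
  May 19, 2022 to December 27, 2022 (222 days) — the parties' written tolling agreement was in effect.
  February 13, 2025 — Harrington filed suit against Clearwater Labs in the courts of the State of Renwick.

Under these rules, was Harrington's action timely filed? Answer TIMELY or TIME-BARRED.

The claim accrued on September 24, 2018, when the wrongful act occurred.
The untolled deadline — 6 years after September 24, 2018 — is September 24, 2024.
Because the written tolling agreement ran from May 19, 2022 to December 27, 2022, the deadline is extended by 222 days to May 4, 2025.
Filing on February 13, 2025 beat the May 4, 2025 deadline — the action is timely.

TIMELY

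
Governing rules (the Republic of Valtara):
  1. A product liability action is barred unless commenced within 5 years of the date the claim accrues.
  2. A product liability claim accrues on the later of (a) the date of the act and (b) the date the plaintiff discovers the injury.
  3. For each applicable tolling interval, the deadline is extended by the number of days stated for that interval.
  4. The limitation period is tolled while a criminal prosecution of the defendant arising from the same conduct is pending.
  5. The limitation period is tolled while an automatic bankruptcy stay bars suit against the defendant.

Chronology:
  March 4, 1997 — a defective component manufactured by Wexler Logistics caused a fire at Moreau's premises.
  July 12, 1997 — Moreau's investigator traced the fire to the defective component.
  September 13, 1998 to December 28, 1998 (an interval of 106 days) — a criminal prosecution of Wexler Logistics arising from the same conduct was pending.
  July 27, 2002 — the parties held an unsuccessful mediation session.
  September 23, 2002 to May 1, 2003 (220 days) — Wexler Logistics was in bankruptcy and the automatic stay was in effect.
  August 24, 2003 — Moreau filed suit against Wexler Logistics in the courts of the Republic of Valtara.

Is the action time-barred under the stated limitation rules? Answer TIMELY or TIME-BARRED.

TIME-BARRED

Because discovery on July 12, 1997 post-dates the March 4, 1997 act, accrual under the later-of rule falls on July 12, 1997.
The untolled deadline — 5 years after July 12, 1997 — is July 12, 2002.
The period was tolled for 106 days by the pending criminal prosecution (September 13, 1998 to December 28, 1998), pushing the deadline to October 26, 2002.
The period was tolled for 220 days by the automatic bankruptcy stay (September 23, 2002 to May 1, 2003), pushing the deadline to June 3, 2003.
The other events in the timeline have no effect on the limitation period under the stated rules.
Moreau filed on August 24, 2003, after the June 3, 2003 deadline, so the action is time-barred.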